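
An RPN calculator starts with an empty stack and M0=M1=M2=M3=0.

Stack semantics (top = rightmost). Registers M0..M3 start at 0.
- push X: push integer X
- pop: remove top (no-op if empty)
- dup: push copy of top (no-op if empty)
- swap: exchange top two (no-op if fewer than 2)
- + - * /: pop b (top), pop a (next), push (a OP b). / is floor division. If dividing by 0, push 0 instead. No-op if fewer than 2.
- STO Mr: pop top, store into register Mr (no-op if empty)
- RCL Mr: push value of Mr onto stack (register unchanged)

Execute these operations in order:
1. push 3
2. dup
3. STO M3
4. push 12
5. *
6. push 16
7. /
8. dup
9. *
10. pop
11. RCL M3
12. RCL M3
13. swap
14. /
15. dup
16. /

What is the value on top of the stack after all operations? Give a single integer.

Answer: 1

Derivation:
After op 1 (push 3): stack=[3] mem=[0,0,0,0]
After op 2 (dup): stack=[3,3] mem=[0,0,0,0]
After op 3 (STO M3): stack=[3] mem=[0,0,0,3]
After op 4 (push 12): stack=[3,12] mem=[0,0,0,3]
After op 5 (*): stack=[36] mem=[0,0,0,3]
After op 6 (push 16): stack=[36,16] mem=[0,0,0,3]
After op 7 (/): stack=[2] mem=[0,0,0,3]
After op 8 (dup): stack=[2,2] mem=[0,0,0,3]
After op 9 (*): stack=[4] mem=[0,0,0,3]
After op 10 (pop): stack=[empty] mem=[0,0,0,3]
After op 11 (RCL M3): stack=[3] mem=[0,0,0,3]
After op 12 (RCL M3): stack=[3,3] mem=[0,0,0,3]
After op 13 (swap): stack=[3,3] mem=[0,0,0,3]
After op 14 (/): stack=[1] mem=[0,0,0,3]
After op 15 (dup): stack=[1,1] mem=[0,0,0,3]
After op 16 (/): stack=[1] mem=[0,0,0,3]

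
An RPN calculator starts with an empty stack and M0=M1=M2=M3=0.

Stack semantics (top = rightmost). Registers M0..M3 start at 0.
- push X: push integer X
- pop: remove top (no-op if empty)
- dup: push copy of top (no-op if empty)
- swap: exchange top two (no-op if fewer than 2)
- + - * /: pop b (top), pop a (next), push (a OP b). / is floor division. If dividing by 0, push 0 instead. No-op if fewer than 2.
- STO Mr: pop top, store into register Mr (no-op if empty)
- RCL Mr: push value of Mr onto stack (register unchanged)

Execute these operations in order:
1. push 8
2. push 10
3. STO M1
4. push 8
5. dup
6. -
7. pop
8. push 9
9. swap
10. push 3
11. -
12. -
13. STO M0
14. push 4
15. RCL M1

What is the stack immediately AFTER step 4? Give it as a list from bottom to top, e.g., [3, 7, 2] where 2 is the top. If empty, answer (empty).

After op 1 (push 8): stack=[8] mem=[0,0,0,0]
After op 2 (push 10): stack=[8,10] mem=[0,0,0,0]
After op 3 (STO M1): stack=[8] mem=[0,10,0,0]
After op 4 (push 8): stack=[8,8] mem=[0,10,0,0]

[8, 8]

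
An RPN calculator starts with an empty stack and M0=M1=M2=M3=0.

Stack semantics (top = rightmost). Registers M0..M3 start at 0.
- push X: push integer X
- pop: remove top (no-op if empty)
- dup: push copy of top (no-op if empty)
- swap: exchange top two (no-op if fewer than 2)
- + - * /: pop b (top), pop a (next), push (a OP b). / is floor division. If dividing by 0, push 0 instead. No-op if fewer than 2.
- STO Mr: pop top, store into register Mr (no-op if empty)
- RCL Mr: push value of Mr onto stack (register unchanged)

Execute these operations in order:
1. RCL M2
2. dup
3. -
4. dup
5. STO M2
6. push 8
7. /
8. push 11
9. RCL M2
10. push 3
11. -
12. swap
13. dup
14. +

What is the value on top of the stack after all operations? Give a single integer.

After op 1 (RCL M2): stack=[0] mem=[0,0,0,0]
After op 2 (dup): stack=[0,0] mem=[0,0,0,0]
After op 3 (-): stack=[0] mem=[0,0,0,0]
After op 4 (dup): stack=[0,0] mem=[0,0,0,0]
After op 5 (STO M2): stack=[0] mem=[0,0,0,0]
After op 6 (push 8): stack=[0,8] mem=[0,0,0,0]
After op 7 (/): stack=[0] mem=[0,0,0,0]
After op 8 (push 11): stack=[0,11] mem=[0,0,0,0]
After op 9 (RCL M2): stack=[0,11,0] mem=[0,0,0,0]
After op 10 (push 3): stack=[0,11,0,3] mem=[0,0,0,0]
After op 11 (-): stack=[0,11,-3] mem=[0,0,0,0]
After op 12 (swap): stack=[0,-3,11] mem=[0,0,0,0]
After op 13 (dup): stack=[0,-3,11,11] mem=[0,0,0,0]
After op 14 (+): stack=[0,-3,22] mem=[0,0,0,0]

Answer: 22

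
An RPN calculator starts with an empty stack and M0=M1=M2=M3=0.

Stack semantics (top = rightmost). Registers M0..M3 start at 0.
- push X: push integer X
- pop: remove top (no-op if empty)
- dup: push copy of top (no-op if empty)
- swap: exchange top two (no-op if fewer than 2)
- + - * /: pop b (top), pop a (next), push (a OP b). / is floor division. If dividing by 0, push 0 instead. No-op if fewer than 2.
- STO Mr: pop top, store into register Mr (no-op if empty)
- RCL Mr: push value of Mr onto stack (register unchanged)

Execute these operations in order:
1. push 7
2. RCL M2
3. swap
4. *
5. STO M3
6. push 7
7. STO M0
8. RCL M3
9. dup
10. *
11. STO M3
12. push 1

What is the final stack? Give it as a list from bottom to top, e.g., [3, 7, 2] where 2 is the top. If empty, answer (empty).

After op 1 (push 7): stack=[7] mem=[0,0,0,0]
After op 2 (RCL M2): stack=[7,0] mem=[0,0,0,0]
After op 3 (swap): stack=[0,7] mem=[0,0,0,0]
After op 4 (*): stack=[0] mem=[0,0,0,0]
After op 5 (STO M3): stack=[empty] mem=[0,0,0,0]
After op 6 (push 7): stack=[7] mem=[0,0,0,0]
After op 7 (STO M0): stack=[empty] mem=[7,0,0,0]
After op 8 (RCL M3): stack=[0] mem=[7,0,0,0]
After op 9 (dup): stack=[0,0] mem=[7,0,0,0]
After op 10 (*): stack=[0] mem=[7,0,0,0]
After op 11 (STO M3): stack=[empty] mem=[7,0,0,0]
After op 12 (push 1): stack=[1] mem=[7,0,0,0]

Answer: [1]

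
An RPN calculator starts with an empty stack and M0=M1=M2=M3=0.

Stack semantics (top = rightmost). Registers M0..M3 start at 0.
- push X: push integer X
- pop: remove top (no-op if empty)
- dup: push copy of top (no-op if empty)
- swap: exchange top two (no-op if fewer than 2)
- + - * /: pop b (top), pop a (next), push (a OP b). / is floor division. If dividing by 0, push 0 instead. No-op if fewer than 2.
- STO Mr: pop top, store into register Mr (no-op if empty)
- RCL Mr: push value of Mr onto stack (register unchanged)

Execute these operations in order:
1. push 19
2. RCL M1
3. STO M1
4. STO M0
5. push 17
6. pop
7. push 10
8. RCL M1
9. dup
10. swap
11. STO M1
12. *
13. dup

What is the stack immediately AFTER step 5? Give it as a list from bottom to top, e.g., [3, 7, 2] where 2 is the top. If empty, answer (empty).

After op 1 (push 19): stack=[19] mem=[0,0,0,0]
After op 2 (RCL M1): stack=[19,0] mem=[0,0,0,0]
After op 3 (STO M1): stack=[19] mem=[0,0,0,0]
After op 4 (STO M0): stack=[empty] mem=[19,0,0,0]
After op 5 (push 17): stack=[17] mem=[19,0,0,0]

[17]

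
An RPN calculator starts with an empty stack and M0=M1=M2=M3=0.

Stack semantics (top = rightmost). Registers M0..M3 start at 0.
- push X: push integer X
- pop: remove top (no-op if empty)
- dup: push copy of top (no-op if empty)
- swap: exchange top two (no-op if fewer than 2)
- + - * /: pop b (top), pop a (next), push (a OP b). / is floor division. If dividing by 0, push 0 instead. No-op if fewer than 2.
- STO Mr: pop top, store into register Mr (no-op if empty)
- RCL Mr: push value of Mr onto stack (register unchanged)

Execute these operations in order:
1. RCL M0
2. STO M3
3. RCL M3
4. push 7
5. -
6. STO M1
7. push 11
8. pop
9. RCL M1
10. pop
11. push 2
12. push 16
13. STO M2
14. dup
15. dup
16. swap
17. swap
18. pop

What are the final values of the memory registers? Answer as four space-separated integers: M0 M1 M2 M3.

After op 1 (RCL M0): stack=[0] mem=[0,0,0,0]
After op 2 (STO M3): stack=[empty] mem=[0,0,0,0]
After op 3 (RCL M3): stack=[0] mem=[0,0,0,0]
After op 4 (push 7): stack=[0,7] mem=[0,0,0,0]
After op 5 (-): stack=[-7] mem=[0,0,0,0]
After op 6 (STO M1): stack=[empty] mem=[0,-7,0,0]
After op 7 (push 11): stack=[11] mem=[0,-7,0,0]
After op 8 (pop): stack=[empty] mem=[0,-7,0,0]
After op 9 (RCL M1): stack=[-7] mem=[0,-7,0,0]
After op 10 (pop): stack=[empty] mem=[0,-7,0,0]
After op 11 (push 2): stack=[2] mem=[0,-7,0,0]
After op 12 (push 16): stack=[2,16] mem=[0,-7,0,0]
After op 13 (STO M2): stack=[2] mem=[0,-7,16,0]
After op 14 (dup): stack=[2,2] mem=[0,-7,16,0]
After op 15 (dup): stack=[2,2,2] mem=[0,-7,16,0]
After op 16 (swap): stack=[2,2,2] mem=[0,-7,16,0]
After op 17 (swap): stack=[2,2,2] mem=[0,-7,16,0]
After op 18 (pop): stack=[2,2] mem=[0,-7,16,0]

Answer: 0 -7 16 0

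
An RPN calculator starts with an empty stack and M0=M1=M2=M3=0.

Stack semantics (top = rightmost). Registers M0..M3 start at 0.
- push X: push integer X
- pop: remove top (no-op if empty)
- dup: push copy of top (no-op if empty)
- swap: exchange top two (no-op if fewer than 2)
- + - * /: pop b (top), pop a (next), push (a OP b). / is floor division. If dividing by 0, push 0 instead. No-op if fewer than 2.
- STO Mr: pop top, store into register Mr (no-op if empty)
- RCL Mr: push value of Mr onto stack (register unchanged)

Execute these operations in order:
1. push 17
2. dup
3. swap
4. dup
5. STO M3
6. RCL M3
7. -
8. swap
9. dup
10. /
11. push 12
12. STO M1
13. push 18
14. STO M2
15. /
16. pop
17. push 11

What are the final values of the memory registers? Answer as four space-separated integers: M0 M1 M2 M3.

Answer: 0 12 18 17

Derivation:
After op 1 (push 17): stack=[17] mem=[0,0,0,0]
After op 2 (dup): stack=[17,17] mem=[0,0,0,0]
After op 3 (swap): stack=[17,17] mem=[0,0,0,0]
After op 4 (dup): stack=[17,17,17] mem=[0,0,0,0]
After op 5 (STO M3): stack=[17,17] mem=[0,0,0,17]
After op 6 (RCL M3): stack=[17,17,17] mem=[0,0,0,17]
After op 7 (-): stack=[17,0] mem=[0,0,0,17]
After op 8 (swap): stack=[0,17] mem=[0,0,0,17]
After op 9 (dup): stack=[0,17,17] mem=[0,0,0,17]
After op 10 (/): stack=[0,1] mem=[0,0,0,17]
After op 11 (push 12): stack=[0,1,12] mem=[0,0,0,17]
After op 12 (STO M1): stack=[0,1] mem=[0,12,0,17]
After op 13 (push 18): stack=[0,1,18] mem=[0,12,0,17]
After op 14 (STO M2): stack=[0,1] mem=[0,12,18,17]
After op 15 (/): stack=[0] mem=[0,12,18,17]
After op 16 (pop): stack=[empty] mem=[0,12,18,17]
After op 17 (push 11): stack=[11] mem=[0,12,18,17]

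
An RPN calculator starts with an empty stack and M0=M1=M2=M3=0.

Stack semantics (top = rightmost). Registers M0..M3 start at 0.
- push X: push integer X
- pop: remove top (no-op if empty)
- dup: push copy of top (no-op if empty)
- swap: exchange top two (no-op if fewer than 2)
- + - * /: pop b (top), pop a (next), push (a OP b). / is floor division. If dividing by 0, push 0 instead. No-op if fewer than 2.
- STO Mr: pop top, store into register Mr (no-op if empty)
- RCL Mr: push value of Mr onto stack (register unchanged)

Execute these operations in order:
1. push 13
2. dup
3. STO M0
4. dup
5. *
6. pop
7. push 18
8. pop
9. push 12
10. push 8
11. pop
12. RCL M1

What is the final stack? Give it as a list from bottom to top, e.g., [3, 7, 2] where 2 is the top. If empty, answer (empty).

Answer: [12, 0]

Derivation:
After op 1 (push 13): stack=[13] mem=[0,0,0,0]
After op 2 (dup): stack=[13,13] mem=[0,0,0,0]
After op 3 (STO M0): stack=[13] mem=[13,0,0,0]
After op 4 (dup): stack=[13,13] mem=[13,0,0,0]
After op 5 (*): stack=[169] mem=[13,0,0,0]
After op 6 (pop): stack=[empty] mem=[13,0,0,0]
After op 7 (push 18): stack=[18] mem=[13,0,0,0]
After op 8 (pop): stack=[empty] mem=[13,0,0,0]
After op 9 (push 12): stack=[12] mem=[13,0,0,0]
After op 10 (push 8): stack=[12,8] mem=[13,0,0,0]
After op 11 (pop): stack=[12] mem=[13,0,0,0]
After op 12 (RCL M1): stack=[12,0] mem=[13,0,0,0]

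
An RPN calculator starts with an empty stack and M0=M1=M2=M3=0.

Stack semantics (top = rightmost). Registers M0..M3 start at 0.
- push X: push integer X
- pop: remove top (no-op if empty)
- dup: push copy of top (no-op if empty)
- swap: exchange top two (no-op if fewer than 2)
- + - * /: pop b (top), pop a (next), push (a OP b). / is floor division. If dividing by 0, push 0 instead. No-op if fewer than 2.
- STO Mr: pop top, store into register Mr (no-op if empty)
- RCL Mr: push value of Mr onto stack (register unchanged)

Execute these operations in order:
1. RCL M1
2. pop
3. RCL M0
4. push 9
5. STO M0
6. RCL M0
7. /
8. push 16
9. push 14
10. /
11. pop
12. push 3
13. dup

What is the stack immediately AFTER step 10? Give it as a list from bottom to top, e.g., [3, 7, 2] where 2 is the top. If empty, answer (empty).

After op 1 (RCL M1): stack=[0] mem=[0,0,0,0]
After op 2 (pop): stack=[empty] mem=[0,0,0,0]
After op 3 (RCL M0): stack=[0] mem=[0,0,0,0]
After op 4 (push 9): stack=[0,9] mem=[0,0,0,0]
After op 5 (STO M0): stack=[0] mem=[9,0,0,0]
After op 6 (RCL M0): stack=[0,9] mem=[9,0,0,0]
After op 7 (/): stack=[0] mem=[9,0,0,0]
After op 8 (push 16): stack=[0,16] mem=[9,0,0,0]
After op 9 (push 14): stack=[0,16,14] mem=[9,0,0,0]
After op 10 (/): stack=[0,1] mem=[9,0,0,0]

[0, 1]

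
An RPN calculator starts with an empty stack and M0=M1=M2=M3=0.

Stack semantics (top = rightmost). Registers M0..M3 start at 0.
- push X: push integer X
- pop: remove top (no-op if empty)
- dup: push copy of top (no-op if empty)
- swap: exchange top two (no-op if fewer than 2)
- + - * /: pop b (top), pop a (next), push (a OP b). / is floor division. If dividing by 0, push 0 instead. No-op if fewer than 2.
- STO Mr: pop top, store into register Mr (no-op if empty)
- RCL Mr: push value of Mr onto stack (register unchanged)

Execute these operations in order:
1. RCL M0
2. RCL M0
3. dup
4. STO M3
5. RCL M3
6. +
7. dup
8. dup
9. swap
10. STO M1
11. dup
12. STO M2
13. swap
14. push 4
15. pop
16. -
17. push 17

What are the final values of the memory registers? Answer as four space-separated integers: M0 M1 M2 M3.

After op 1 (RCL M0): stack=[0] mem=[0,0,0,0]
After op 2 (RCL M0): stack=[0,0] mem=[0,0,0,0]
After op 3 (dup): stack=[0,0,0] mem=[0,0,0,0]
After op 4 (STO M3): stack=[0,0] mem=[0,0,0,0]
After op 5 (RCL M3): stack=[0,0,0] mem=[0,0,0,0]
After op 6 (+): stack=[0,0] mem=[0,0,0,0]
After op 7 (dup): stack=[0,0,0] mem=[0,0,0,0]
After op 8 (dup): stack=[0,0,0,0] mem=[0,0,0,0]
After op 9 (swap): stack=[0,0,0,0] mem=[0,0,0,0]
After op 10 (STO M1): stack=[0,0,0] mem=[0,0,0,0]
After op 11 (dup): stack=[0,0,0,0] mem=[0,0,0,0]
After op 12 (STO M2): stack=[0,0,0] mem=[0,0,0,0]
After op 13 (swap): stack=[0,0,0] mem=[0,0,0,0]
After op 14 (push 4): stack=[0,0,0,4] mem=[0,0,0,0]
After op 15 (pop): stack=[0,0,0] mem=[0,0,0,0]
After op 16 (-): stack=[0,0] mem=[0,0,0,0]
After op 17 (push 17): stack=[0,0,17] mem=[0,0,0,0]

Answer: 0 0 0 0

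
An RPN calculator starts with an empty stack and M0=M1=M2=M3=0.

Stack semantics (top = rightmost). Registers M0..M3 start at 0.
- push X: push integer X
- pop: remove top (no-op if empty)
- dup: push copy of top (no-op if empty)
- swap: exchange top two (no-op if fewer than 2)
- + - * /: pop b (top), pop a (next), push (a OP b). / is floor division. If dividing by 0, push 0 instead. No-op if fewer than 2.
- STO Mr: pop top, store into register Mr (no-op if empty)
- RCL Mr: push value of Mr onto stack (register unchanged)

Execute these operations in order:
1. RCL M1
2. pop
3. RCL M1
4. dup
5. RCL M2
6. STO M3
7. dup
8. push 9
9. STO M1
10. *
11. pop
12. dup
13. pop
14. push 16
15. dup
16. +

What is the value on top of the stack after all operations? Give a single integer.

After op 1 (RCL M1): stack=[0] mem=[0,0,0,0]
After op 2 (pop): stack=[empty] mem=[0,0,0,0]
After op 3 (RCL M1): stack=[0] mem=[0,0,0,0]
After op 4 (dup): stack=[0,0] mem=[0,0,0,0]
After op 5 (RCL M2): stack=[0,0,0] mem=[0,0,0,0]
After op 6 (STO M3): stack=[0,0] mem=[0,0,0,0]
After op 7 (dup): stack=[0,0,0] mem=[0,0,0,0]
After op 8 (push 9): stack=[0,0,0,9] mem=[0,0,0,0]
After op 9 (STO M1): stack=[0,0,0] mem=[0,9,0,0]
After op 10 (*): stack=[0,0] mem=[0,9,0,0]
After op 11 (pop): stack=[0] mem=[0,9,0,0]
After op 12 (dup): stack=[0,0] mem=[0,9,0,0]
After op 13 (pop): stack=[0] mem=[0,9,0,0]
After op 14 (push 16): stack=[0,16] mem=[0,9,0,0]
After op 15 (dup): stack=[0,16,16] mem=[0,9,0,0]
After op 16 (+): stack=[0,32] mem=[0,9,0,0]

Answer: 32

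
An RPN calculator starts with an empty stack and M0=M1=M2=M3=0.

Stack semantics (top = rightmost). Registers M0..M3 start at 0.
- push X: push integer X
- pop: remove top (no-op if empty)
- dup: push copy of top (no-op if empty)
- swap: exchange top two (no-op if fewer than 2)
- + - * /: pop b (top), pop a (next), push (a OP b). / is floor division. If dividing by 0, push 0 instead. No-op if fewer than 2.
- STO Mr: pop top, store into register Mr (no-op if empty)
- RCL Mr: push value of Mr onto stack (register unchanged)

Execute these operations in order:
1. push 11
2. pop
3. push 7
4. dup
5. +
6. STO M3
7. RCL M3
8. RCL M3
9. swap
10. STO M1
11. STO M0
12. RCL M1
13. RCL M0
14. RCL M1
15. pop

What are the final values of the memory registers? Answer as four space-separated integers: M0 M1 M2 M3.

After op 1 (push 11): stack=[11] mem=[0,0,0,0]
After op 2 (pop): stack=[empty] mem=[0,0,0,0]
After op 3 (push 7): stack=[7] mem=[0,0,0,0]
After op 4 (dup): stack=[7,7] mem=[0,0,0,0]
After op 5 (+): stack=[14] mem=[0,0,0,0]
After op 6 (STO M3): stack=[empty] mem=[0,0,0,14]
After op 7 (RCL M3): stack=[14] mem=[0,0,0,14]
After op 8 (RCL M3): stack=[14,14] mem=[0,0,0,14]
After op 9 (swap): stack=[14,14] mem=[0,0,0,14]
After op 10 (STO M1): stack=[14] mem=[0,14,0,14]
After op 11 (STO M0): stack=[empty] mem=[14,14,0,14]
After op 12 (RCL M1): stack=[14] mem=[14,14,0,14]
After op 13 (RCL M0): stack=[14,14] mem=[14,14,0,14]
After op 14 (RCL M1): stack=[14,14,14] mem=[14,14,0,14]
After op 15 (pop): stack=[14,14] mem=[14,14,0,14]

Answer: 14 14 0 14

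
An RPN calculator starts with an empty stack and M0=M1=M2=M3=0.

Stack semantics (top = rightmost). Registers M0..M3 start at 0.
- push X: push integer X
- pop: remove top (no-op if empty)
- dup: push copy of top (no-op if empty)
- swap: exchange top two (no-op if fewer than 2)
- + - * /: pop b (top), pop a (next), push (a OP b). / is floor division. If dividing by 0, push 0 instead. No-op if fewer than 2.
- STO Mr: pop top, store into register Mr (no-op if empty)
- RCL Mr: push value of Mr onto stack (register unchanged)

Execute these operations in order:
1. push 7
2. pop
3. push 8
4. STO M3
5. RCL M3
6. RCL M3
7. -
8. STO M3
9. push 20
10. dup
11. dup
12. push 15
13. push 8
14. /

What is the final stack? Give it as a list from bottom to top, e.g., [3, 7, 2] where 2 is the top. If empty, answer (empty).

After op 1 (push 7): stack=[7] mem=[0,0,0,0]
After op 2 (pop): stack=[empty] mem=[0,0,0,0]
After op 3 (push 8): stack=[8] mem=[0,0,0,0]
After op 4 (STO M3): stack=[empty] mem=[0,0,0,8]
After op 5 (RCL M3): stack=[8] mem=[0,0,0,8]
After op 6 (RCL M3): stack=[8,8] mem=[0,0,0,8]
After op 7 (-): stack=[0] mem=[0,0,0,8]
After op 8 (STO M3): stack=[empty] mem=[0,0,0,0]
After op 9 (push 20): stack=[20] mem=[0,0,0,0]
After op 10 (dup): stack=[20,20] mem=[0,0,0,0]
After op 11 (dup): stack=[20,20,20] mem=[0,0,0,0]
After op 12 (push 15): stack=[20,20,20,15] mem=[0,0,0,0]
After op 13 (push 8): stack=[20,20,20,15,8] mem=[0,0,0,0]
After op 14 (/): stack=[20,20,20,1] mem=[0,0,0,0]

Answer: [20, 20, 20, 1]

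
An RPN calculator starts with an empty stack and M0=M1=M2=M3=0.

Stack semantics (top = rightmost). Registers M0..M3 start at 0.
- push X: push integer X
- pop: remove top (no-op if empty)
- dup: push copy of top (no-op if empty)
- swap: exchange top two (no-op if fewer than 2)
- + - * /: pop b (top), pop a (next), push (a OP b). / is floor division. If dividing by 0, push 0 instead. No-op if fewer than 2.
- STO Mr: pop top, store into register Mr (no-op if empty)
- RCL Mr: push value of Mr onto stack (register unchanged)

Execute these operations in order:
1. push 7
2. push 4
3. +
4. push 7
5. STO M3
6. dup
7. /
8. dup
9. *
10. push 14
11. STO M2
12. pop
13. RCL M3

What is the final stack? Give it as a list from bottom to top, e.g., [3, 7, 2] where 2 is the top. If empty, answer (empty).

After op 1 (push 7): stack=[7] mem=[0,0,0,0]
After op 2 (push 4): stack=[7,4] mem=[0,0,0,0]
After op 3 (+): stack=[11] mem=[0,0,0,0]
After op 4 (push 7): stack=[11,7] mem=[0,0,0,0]
After op 5 (STO M3): stack=[11] mem=[0,0,0,7]
After op 6 (dup): stack=[11,11] mem=[0,0,0,7]
After op 7 (/): stack=[1] mem=[0,0,0,7]
After op 8 (dup): stack=[1,1] mem=[0,0,0,7]
After op 9 (*): stack=[1] mem=[0,0,0,7]
After op 10 (push 14): stack=[1,14] mem=[0,0,0,7]
After op 11 (STO M2): stack=[1] mem=[0,0,14,7]
After op 12 (pop): stack=[empty] mem=[0,0,14,7]
After op 13 (RCL M3): stack=[7] mem=[0,0,14,7]

Answer: [7]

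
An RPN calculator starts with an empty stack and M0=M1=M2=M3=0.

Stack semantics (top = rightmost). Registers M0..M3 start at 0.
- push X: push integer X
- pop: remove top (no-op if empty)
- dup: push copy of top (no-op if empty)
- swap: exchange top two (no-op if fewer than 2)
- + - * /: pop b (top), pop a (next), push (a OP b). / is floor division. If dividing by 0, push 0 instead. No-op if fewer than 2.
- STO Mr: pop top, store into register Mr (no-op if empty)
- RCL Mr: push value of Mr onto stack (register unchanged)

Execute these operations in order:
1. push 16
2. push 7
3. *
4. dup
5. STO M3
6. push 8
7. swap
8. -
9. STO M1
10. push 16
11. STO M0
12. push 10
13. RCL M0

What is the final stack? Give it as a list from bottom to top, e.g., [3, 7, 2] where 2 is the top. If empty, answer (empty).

Answer: [10, 16]

Derivation:
After op 1 (push 16): stack=[16] mem=[0,0,0,0]
After op 2 (push 7): stack=[16,7] mem=[0,0,0,0]
After op 3 (*): stack=[112] mem=[0,0,0,0]
After op 4 (dup): stack=[112,112] mem=[0,0,0,0]
After op 5 (STO M3): stack=[112] mem=[0,0,0,112]
After op 6 (push 8): stack=[112,8] mem=[0,0,0,112]
After op 7 (swap): stack=[8,112] mem=[0,0,0,112]
After op 8 (-): stack=[-104] mem=[0,0,0,112]
After op 9 (STO M1): stack=[empty] mem=[0,-104,0,112]
After op 10 (push 16): stack=[16] mem=[0,-104,0,112]
After op 11 (STO M0): stack=[empty] mem=[16,-104,0,112]
After op 12 (push 10): stack=[10] mem=[16,-104,0,112]
After op 13 (RCL M0): stack=[10,16] mem=[16,-104,0,112]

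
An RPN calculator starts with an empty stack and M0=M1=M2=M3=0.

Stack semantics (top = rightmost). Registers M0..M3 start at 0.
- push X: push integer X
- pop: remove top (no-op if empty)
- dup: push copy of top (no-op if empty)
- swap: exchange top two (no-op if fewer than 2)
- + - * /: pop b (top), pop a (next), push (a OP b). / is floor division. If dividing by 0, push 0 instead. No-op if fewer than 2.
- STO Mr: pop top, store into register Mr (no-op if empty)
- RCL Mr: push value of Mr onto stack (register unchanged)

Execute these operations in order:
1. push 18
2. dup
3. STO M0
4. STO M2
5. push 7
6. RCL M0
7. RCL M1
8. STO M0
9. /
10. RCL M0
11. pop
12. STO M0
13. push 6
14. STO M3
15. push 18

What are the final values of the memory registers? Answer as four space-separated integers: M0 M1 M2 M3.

After op 1 (push 18): stack=[18] mem=[0,0,0,0]
After op 2 (dup): stack=[18,18] mem=[0,0,0,0]
After op 3 (STO M0): stack=[18] mem=[18,0,0,0]
After op 4 (STO M2): stack=[empty] mem=[18,0,18,0]
After op 5 (push 7): stack=[7] mem=[18,0,18,0]
After op 6 (RCL M0): stack=[7,18] mem=[18,0,18,0]
After op 7 (RCL M1): stack=[7,18,0] mem=[18,0,18,0]
After op 8 (STO M0): stack=[7,18] mem=[0,0,18,0]
After op 9 (/): stack=[0] mem=[0,0,18,0]
After op 10 (RCL M0): stack=[0,0] mem=[0,0,18,0]
After op 11 (pop): stack=[0] mem=[0,0,18,0]
After op 12 (STO M0): stack=[empty] mem=[0,0,18,0]
After op 13 (push 6): stack=[6] mem=[0,0,18,0]
After op 14 (STO M3): stack=[empty] mem=[0,0,18,6]
After op 15 (push 18): stack=[18] mem=[0,0,18,6]

Answer: 0 0 18 6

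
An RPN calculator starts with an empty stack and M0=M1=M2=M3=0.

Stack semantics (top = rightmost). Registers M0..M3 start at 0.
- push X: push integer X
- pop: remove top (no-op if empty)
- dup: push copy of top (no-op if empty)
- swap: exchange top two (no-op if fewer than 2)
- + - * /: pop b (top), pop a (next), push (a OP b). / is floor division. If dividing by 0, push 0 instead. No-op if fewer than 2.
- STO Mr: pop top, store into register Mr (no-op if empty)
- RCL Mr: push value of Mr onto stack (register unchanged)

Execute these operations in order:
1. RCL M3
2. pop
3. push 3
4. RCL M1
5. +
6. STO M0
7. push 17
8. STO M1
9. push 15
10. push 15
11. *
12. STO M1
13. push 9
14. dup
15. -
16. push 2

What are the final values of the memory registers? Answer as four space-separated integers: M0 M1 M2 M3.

After op 1 (RCL M3): stack=[0] mem=[0,0,0,0]
After op 2 (pop): stack=[empty] mem=[0,0,0,0]
After op 3 (push 3): stack=[3] mem=[0,0,0,0]
After op 4 (RCL M1): stack=[3,0] mem=[0,0,0,0]
After op 5 (+): stack=[3] mem=[0,0,0,0]
After op 6 (STO M0): stack=[empty] mem=[3,0,0,0]
After op 7 (push 17): stack=[17] mem=[3,0,0,0]
After op 8 (STO M1): stack=[empty] mem=[3,17,0,0]
After op 9 (push 15): stack=[15] mem=[3,17,0,0]
After op 10 (push 15): stack=[15,15] mem=[3,17,0,0]
After op 11 (*): stack=[225] mem=[3,17,0,0]
After op 12 (STO M1): stack=[empty] mem=[3,225,0,0]
After op 13 (push 9): stack=[9] mem=[3,225,0,0]
After op 14 (dup): stack=[9,9] mem=[3,225,0,0]
After op 15 (-): stack=[0] mem=[3,225,0,0]
After op 16 (push 2): stack=[0,2] mem=[3,225,0,0]

Answer: 3 225 0 0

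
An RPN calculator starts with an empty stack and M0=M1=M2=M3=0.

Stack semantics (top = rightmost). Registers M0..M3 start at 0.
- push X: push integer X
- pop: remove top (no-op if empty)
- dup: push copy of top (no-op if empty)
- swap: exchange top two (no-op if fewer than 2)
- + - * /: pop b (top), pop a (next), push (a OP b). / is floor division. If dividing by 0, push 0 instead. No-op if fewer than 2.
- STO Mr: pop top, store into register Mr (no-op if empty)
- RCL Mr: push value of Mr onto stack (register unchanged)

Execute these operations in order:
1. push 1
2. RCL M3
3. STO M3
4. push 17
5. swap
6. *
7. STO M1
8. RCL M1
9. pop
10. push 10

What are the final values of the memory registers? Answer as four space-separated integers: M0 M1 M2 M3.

After op 1 (push 1): stack=[1] mem=[0,0,0,0]
After op 2 (RCL M3): stack=[1,0] mem=[0,0,0,0]
After op 3 (STO M3): stack=[1] mem=[0,0,0,0]
After op 4 (push 17): stack=[1,17] mem=[0,0,0,0]
After op 5 (swap): stack=[17,1] mem=[0,0,0,0]
After op 6 (*): stack=[17] mem=[0,0,0,0]
After op 7 (STO M1): stack=[empty] mem=[0,17,0,0]
After op 8 (RCL M1): stack=[17] mem=[0,17,0,0]
After op 9 (pop): stack=[empty] mem=[0,17,0,0]
After op 10 (push 10): stack=[10] mem=[0,17,0,0]

Answer: 0 17 0 0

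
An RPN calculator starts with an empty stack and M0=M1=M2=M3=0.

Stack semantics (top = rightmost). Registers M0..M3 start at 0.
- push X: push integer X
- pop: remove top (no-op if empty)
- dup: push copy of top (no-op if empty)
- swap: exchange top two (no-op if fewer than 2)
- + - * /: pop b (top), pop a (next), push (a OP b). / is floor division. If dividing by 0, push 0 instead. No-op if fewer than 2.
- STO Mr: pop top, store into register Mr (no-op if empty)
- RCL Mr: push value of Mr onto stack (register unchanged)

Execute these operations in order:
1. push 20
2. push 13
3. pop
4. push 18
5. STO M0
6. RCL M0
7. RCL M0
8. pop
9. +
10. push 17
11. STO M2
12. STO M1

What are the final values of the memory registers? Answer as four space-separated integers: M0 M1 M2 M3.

Answer: 18 38 17 0

Derivation:
After op 1 (push 20): stack=[20] mem=[0,0,0,0]
After op 2 (push 13): stack=[20,13] mem=[0,0,0,0]
After op 3 (pop): stack=[20] mem=[0,0,0,0]
After op 4 (push 18): stack=[20,18] mem=[0,0,0,0]
After op 5 (STO M0): stack=[20] mem=[18,0,0,0]
After op 6 (RCL M0): stack=[20,18] mem=[18,0,0,0]
After op 7 (RCL M0): stack=[20,18,18] mem=[18,0,0,0]
After op 8 (pop): stack=[20,18] mem=[18,0,0,0]
After op 9 (+): stack=[38] mem=[18,0,0,0]
After op 10 (push 17): stack=[38,17] mem=[18,0,0,0]
After op 11 (STO M2): stack=[38] mem=[18,0,17,0]
After op 12 (STO M1): stack=[empty] mem=[18,38,17,0]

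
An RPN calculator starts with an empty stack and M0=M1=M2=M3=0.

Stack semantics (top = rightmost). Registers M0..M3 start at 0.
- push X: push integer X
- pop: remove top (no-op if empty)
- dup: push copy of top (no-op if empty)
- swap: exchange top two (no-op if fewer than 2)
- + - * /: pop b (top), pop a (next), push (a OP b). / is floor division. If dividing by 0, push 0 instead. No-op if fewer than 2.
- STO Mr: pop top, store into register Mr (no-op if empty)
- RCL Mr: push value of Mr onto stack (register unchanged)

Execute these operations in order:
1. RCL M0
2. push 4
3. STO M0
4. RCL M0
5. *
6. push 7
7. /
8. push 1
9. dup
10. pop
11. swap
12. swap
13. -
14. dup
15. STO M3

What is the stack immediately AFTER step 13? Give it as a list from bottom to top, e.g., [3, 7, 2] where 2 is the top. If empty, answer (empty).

After op 1 (RCL M0): stack=[0] mem=[0,0,0,0]
After op 2 (push 4): stack=[0,4] mem=[0,0,0,0]
After op 3 (STO M0): stack=[0] mem=[4,0,0,0]
After op 4 (RCL M0): stack=[0,4] mem=[4,0,0,0]
After op 5 (*): stack=[0] mem=[4,0,0,0]
After op 6 (push 7): stack=[0,7] mem=[4,0,0,0]
After op 7 (/): stack=[0] mem=[4,0,0,0]
After op 8 (push 1): stack=[0,1] mem=[4,0,0,0]
After op 9 (dup): stack=[0,1,1] mem=[4,0,0,0]
After op 10 (pop): stack=[0,1] mem=[4,0,0,0]
After op 11 (swap): stack=[1,0] mem=[4,0,0,0]
After op 12 (swap): stack=[0,1] mem=[4,0,0,0]
After op 13 (-): stack=[-1] mem=[4,0,0,0]

[-1]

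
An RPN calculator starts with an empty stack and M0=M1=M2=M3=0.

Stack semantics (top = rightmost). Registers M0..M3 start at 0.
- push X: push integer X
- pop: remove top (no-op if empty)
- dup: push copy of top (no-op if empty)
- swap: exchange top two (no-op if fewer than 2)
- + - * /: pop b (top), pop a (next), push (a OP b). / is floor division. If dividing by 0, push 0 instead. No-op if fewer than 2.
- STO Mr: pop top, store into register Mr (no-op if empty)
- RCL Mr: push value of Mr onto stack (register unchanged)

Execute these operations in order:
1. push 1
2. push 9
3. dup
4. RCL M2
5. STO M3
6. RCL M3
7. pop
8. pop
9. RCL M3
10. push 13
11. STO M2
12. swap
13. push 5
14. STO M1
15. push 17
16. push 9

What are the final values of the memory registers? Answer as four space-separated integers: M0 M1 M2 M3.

Answer: 0 5 13 0

Derivation:
After op 1 (push 1): stack=[1] mem=[0,0,0,0]
After op 2 (push 9): stack=[1,9] mem=[0,0,0,0]
After op 3 (dup): stack=[1,9,9] mem=[0,0,0,0]
After op 4 (RCL M2): stack=[1,9,9,0] mem=[0,0,0,0]
After op 5 (STO M3): stack=[1,9,9] mem=[0,0,0,0]
After op 6 (RCL M3): stack=[1,9,9,0] mem=[0,0,0,0]
After op 7 (pop): stack=[1,9,9] mem=[0,0,0,0]
After op 8 (pop): stack=[1,9] mem=[0,0,0,0]
After op 9 (RCL M3): stack=[1,9,0] mem=[0,0,0,0]
After op 10 (push 13): stack=[1,9,0,13] mem=[0,0,0,0]
After op 11 (STO M2): stack=[1,9,0] mem=[0,0,13,0]
After op 12 (swap): stack=[1,0,9] mem=[0,0,13,0]
After op 13 (push 5): stack=[1,0,9,5] mem=[0,0,13,0]
After op 14 (STO M1): stack=[1,0,9] mem=[0,5,13,0]
After op 15 (push 17): stack=[1,0,9,17] mem=[0,5,13,0]
After op 16 (push 9): stack=[1,0,9,17,9] mem=[0,5,13,0]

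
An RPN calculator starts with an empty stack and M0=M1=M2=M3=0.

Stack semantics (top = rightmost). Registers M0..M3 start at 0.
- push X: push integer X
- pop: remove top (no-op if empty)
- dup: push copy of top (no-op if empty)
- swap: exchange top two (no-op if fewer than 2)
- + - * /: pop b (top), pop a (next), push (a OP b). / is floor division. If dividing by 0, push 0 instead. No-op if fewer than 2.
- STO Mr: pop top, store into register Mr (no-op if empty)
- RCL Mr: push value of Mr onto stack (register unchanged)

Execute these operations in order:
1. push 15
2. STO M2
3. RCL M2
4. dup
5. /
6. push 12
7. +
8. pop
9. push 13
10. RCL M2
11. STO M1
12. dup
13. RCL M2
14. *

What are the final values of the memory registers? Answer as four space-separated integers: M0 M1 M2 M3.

After op 1 (push 15): stack=[15] mem=[0,0,0,0]
After op 2 (STO M2): stack=[empty] mem=[0,0,15,0]
After op 3 (RCL M2): stack=[15] mem=[0,0,15,0]
After op 4 (dup): stack=[15,15] mem=[0,0,15,0]
After op 5 (/): stack=[1] mem=[0,0,15,0]
After op 6 (push 12): stack=[1,12] mem=[0,0,15,0]
After op 7 (+): stack=[13] mem=[0,0,15,0]
After op 8 (pop): stack=[empty] mem=[0,0,15,0]
After op 9 (push 13): stack=[13] mem=[0,0,15,0]
After op 10 (RCL M2): stack=[13,15] mem=[0,0,15,0]
After op 11 (STO M1): stack=[13] mem=[0,15,15,0]
After op 12 (dup): stack=[13,13] mem=[0,15,15,0]
After op 13 (RCL M2): stack=[13,13,15] mem=[0,15,15,0]
After op 14 (*): stack=[13,195] mem=[0,15,15,0]

Answer: 0 15 15 0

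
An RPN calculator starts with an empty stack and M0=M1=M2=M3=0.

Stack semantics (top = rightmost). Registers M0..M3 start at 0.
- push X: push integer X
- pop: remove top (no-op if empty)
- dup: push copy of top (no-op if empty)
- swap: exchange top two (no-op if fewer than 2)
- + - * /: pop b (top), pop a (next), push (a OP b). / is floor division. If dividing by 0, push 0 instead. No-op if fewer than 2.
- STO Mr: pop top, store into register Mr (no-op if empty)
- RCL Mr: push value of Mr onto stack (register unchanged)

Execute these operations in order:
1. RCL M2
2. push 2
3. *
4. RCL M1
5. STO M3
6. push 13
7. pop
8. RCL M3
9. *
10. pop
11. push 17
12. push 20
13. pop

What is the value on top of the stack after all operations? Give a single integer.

After op 1 (RCL M2): stack=[0] mem=[0,0,0,0]
After op 2 (push 2): stack=[0,2] mem=[0,0,0,0]
After op 3 (*): stack=[0] mem=[0,0,0,0]
After op 4 (RCL M1): stack=[0,0] mem=[0,0,0,0]
After op 5 (STO M3): stack=[0] mem=[0,0,0,0]
After op 6 (push 13): stack=[0,13] mem=[0,0,0,0]
After op 7 (pop): stack=[0] mem=[0,0,0,0]
After op 8 (RCL M3): stack=[0,0] mem=[0,0,0,0]
After op 9 (*): stack=[0] mem=[0,0,0,0]
After op 10 (pop): stack=[empty] mem=[0,0,0,0]
After op 11 (push 17): stack=[17] mem=[0,0,0,0]
After op 12 (push 20): stack=[17,20] mem=[0,0,0,0]
After op 13 (pop): stack=[17] mem=[0,0,0,0]

Answer: 17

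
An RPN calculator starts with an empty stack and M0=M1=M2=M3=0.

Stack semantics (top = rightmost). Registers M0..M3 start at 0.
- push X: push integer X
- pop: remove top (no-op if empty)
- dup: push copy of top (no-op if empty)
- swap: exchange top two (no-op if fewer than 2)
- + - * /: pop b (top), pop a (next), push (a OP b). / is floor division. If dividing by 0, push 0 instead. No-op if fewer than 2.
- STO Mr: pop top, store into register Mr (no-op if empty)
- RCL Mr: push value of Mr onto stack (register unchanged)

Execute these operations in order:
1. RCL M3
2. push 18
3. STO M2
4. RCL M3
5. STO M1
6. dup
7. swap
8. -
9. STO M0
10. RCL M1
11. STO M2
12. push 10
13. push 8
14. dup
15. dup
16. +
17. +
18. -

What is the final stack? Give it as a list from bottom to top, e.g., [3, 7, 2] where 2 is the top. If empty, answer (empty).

After op 1 (RCL M3): stack=[0] mem=[0,0,0,0]
After op 2 (push 18): stack=[0,18] mem=[0,0,0,0]
After op 3 (STO M2): stack=[0] mem=[0,0,18,0]
After op 4 (RCL M3): stack=[0,0] mem=[0,0,18,0]
After op 5 (STO M1): stack=[0] mem=[0,0,18,0]
After op 6 (dup): stack=[0,0] mem=[0,0,18,0]
After op 7 (swap): stack=[0,0] mem=[0,0,18,0]
After op 8 (-): stack=[0] mem=[0,0,18,0]
After op 9 (STO M0): stack=[empty] mem=[0,0,18,0]
After op 10 (RCL M1): stack=[0] mem=[0,0,18,0]
After op 11 (STO M2): stack=[empty] mem=[0,0,0,0]
After op 12 (push 10): stack=[10] mem=[0,0,0,0]
After op 13 (push 8): stack=[10,8] mem=[0,0,0,0]
After op 14 (dup): stack=[10,8,8] mem=[0,0,0,0]
After op 15 (dup): stack=[10,8,8,8] mem=[0,0,0,0]
After op 16 (+): stack=[10,8,16] mem=[0,0,0,0]
After op 17 (+): stack=[10,24] mem=[0,0,0,0]
After op 18 (-): stack=[-14] mem=[0,0,0,0]

Answer: [-14]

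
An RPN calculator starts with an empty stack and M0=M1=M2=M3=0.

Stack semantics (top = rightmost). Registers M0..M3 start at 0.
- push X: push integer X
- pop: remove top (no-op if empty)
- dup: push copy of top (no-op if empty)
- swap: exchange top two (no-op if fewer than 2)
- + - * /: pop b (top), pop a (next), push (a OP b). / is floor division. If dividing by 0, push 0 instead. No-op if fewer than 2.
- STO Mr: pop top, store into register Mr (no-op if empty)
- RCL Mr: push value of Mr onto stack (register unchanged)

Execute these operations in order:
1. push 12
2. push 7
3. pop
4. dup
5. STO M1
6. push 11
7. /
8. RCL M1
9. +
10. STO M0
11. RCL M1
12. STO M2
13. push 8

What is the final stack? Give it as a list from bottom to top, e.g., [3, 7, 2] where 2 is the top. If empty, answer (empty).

Answer: [8]

Derivation:
After op 1 (push 12): stack=[12] mem=[0,0,0,0]
After op 2 (push 7): stack=[12,7] mem=[0,0,0,0]
After op 3 (pop): stack=[12] mem=[0,0,0,0]
After op 4 (dup): stack=[12,12] mem=[0,0,0,0]
After op 5 (STO M1): stack=[12] mem=[0,12,0,0]
After op 6 (push 11): stack=[12,11] mem=[0,12,0,0]
After op 7 (/): stack=[1] mem=[0,12,0,0]
After op 8 (RCL M1): stack=[1,12] mem=[0,12,0,0]
After op 9 (+): stack=[13] mem=[0,12,0,0]
After op 10 (STO M0): stack=[empty] mem=[13,12,0,0]
After op 11 (RCL M1): stack=[12] mem=[13,12,0,0]
After op 12 (STO M2): stack=[empty] mem=[13,12,12,0]
After op 13 (push 8): stack=[8] mem=[13,12,12,0]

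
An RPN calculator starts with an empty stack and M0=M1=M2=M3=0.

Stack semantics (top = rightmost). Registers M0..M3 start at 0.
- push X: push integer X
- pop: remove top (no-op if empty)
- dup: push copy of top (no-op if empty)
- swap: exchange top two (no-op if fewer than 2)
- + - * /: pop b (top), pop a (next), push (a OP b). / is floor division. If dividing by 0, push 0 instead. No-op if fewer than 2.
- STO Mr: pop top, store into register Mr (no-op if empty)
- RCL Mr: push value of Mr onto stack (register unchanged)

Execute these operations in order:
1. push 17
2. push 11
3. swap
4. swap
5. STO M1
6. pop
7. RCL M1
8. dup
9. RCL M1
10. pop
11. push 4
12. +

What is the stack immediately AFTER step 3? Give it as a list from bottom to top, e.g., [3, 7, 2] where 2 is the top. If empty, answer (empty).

After op 1 (push 17): stack=[17] mem=[0,0,0,0]
After op 2 (push 11): stack=[17,11] mem=[0,0,0,0]
After op 3 (swap): stack=[11,17] mem=[0,0,0,0]

[11, 17]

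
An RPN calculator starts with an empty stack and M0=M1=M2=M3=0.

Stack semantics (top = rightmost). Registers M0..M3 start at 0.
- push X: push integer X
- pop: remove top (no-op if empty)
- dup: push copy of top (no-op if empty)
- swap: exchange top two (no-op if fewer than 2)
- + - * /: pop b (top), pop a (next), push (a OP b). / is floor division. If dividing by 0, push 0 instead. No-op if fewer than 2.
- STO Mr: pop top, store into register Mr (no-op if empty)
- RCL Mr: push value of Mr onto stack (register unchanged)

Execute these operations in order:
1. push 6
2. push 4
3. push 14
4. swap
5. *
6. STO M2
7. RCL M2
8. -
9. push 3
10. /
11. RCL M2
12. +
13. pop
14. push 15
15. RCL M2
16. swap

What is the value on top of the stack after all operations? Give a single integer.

Answer: 15

Derivation:
After op 1 (push 6): stack=[6] mem=[0,0,0,0]
After op 2 (push 4): stack=[6,4] mem=[0,0,0,0]
After op 3 (push 14): stack=[6,4,14] mem=[0,0,0,0]
After op 4 (swap): stack=[6,14,4] mem=[0,0,0,0]
After op 5 (*): stack=[6,56] mem=[0,0,0,0]
After op 6 (STO M2): stack=[6] mem=[0,0,56,0]
After op 7 (RCL M2): stack=[6,56] mem=[0,0,56,0]
After op 8 (-): stack=[-50] mem=[0,0,56,0]
After op 9 (push 3): stack=[-50,3] mem=[0,0,56,0]
After op 10 (/): stack=[-17] mem=[0,0,56,0]
After op 11 (RCL M2): stack=[-17,56] mem=[0,0,56,0]
After op 12 (+): stack=[39] mem=[0,0,56,0]
After op 13 (pop): stack=[empty] mem=[0,0,56,0]
After op 14 (push 15): stack=[15] mem=[0,0,56,0]
After op 15 (RCL M2): stack=[15,56] mem=[0,0,56,0]
After op 16 (swap): stack=[56,15] mem=[0,0,56,0]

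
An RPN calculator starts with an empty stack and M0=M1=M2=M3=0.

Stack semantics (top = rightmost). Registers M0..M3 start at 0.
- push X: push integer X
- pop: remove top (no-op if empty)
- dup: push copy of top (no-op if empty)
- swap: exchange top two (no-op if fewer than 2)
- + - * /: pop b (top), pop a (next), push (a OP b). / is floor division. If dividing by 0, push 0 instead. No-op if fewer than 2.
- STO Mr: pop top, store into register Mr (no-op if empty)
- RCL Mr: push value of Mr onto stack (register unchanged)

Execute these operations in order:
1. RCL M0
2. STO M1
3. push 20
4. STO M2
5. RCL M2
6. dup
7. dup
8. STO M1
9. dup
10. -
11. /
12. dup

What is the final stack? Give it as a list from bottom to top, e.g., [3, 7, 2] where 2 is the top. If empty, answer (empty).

Answer: [0, 0]

Derivation:
After op 1 (RCL M0): stack=[0] mem=[0,0,0,0]
After op 2 (STO M1): stack=[empty] mem=[0,0,0,0]
After op 3 (push 20): stack=[20] mem=[0,0,0,0]
After op 4 (STO M2): stack=[empty] mem=[0,0,20,0]
After op 5 (RCL M2): stack=[20] mem=[0,0,20,0]
After op 6 (dup): stack=[20,20] mem=[0,0,20,0]
After op 7 (dup): stack=[20,20,20] mem=[0,0,20,0]
After op 8 (STO M1): stack=[20,20] mem=[0,20,20,0]
After op 9 (dup): stack=[20,20,20] mem=[0,20,20,0]
After op 10 (-): stack=[20,0] mem=[0,20,20,0]
After op 11 (/): stack=[0] mem=[0,20,20,0]
After op 12 (dup): stack=[0,0] mem=[0,20,20,0]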